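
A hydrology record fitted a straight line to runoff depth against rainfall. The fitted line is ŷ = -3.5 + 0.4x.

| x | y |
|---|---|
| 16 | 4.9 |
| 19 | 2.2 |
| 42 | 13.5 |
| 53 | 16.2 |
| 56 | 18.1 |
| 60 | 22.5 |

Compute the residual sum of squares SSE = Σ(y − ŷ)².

x=16: ŷ = -3.5 + 0.4·16 = 2.9; r = 4.9 − 2.9 = 2
x=19: ŷ = -3.5 + 0.4·19 = 4.1; r = 2.2 − 4.1 = -1.9
x=42: ŷ = -3.5 + 0.4·42 = 13.3; r = 13.5 − 13.3 = 0.2
x=53: ŷ = -3.5 + 0.4·53 = 17.7; r = 16.2 − 17.7 = -1.5
x=56: ŷ = -3.5 + 0.4·56 = 18.9; r = 18.1 − 18.9 = -0.8
x=60: ŷ = -3.5 + 0.4·60 = 20.5; r = 22.5 − 20.5 = 2
SSE = 4 + 3.61 + 0.04 + 2.25 + 0.64 + 4 = 14.54

SSE = 14.54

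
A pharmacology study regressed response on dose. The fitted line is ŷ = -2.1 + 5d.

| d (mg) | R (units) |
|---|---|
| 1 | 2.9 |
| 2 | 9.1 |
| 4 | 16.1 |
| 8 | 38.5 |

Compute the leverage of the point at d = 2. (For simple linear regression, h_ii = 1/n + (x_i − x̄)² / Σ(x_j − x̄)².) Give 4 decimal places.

h = 0.3565

d̄ = (1 + 2 + 4 + 8)/4 = 3.75
Σ(d − d̄)² = 7.5625 + 3.0625 + 0.0625 + 18.0625 = 28.75
h = 1/4 + (-1.75)²/28.75 = 0.25 + 0.106522 = 0.3565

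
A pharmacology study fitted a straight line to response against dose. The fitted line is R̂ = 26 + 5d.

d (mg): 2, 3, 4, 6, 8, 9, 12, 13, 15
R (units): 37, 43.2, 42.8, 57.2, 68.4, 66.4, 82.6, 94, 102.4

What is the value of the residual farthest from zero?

d=2: R̂ = 26 + 5·2 = 36; e = 37 − 36 = 1
d=3: R̂ = 26 + 5·3 = 41; e = 43.2 − 41 = 2.2
d=4: R̂ = 26 + 5·4 = 46; e = 42.8 − 46 = -3.2
d=6: R̂ = 26 + 5·6 = 56; e = 57.2 − 56 = 1.2
d=8: R̂ = 26 + 5·8 = 66; e = 68.4 − 66 = 2.4
d=9: R̂ = 26 + 5·9 = 71; e = 66.4 − 71 = -4.6
d=12: R̂ = 26 + 5·12 = 86; e = 82.6 − 86 = -3.4
d=13: R̂ = 26 + 5·13 = 91; e = 94 − 91 = 3
d=15: R̂ = 26 + 5·15 = 101; e = 102.4 − 101 = 1.4
Largest |e| is 4.6 at d = 9, residual -4.6.

e = -4.6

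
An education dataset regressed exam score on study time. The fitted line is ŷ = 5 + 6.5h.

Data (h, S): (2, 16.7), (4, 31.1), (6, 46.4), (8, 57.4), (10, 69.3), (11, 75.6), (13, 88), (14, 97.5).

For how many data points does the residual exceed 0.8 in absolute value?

h=2: ŷ = 5 + 6.5·2 = 18; e = 16.7 − 18 = -1.3
h=4: ŷ = 5 + 6.5·4 = 31; e = 31.1 − 31 = 0.1
h=6: ŷ = 5 + 6.5·6 = 44; e = 46.4 − 44 = 2.4
h=8: ŷ = 5 + 6.5·8 = 57; e = 57.4 − 57 = 0.4
h=10: ŷ = 5 + 6.5·10 = 70; e = 69.3 − 70 = -0.7
h=11: ŷ = 5 + 6.5·11 = 76.5; e = 75.6 − 76.5 = -0.9
h=13: ŷ = 5 + 6.5·13 = 89.5; e = 88 − 89.5 = -1.5
h=14: ŷ = 5 + 6.5·14 = 96; e = 97.5 − 96 = 1.5
|e| > 0.8: h=2 (|e|=1.3), h=6 (|e|=2.4), h=11 (|e|=0.9), h=13 (|e|=1.5), h=14 (|e|=1.5) → 5

5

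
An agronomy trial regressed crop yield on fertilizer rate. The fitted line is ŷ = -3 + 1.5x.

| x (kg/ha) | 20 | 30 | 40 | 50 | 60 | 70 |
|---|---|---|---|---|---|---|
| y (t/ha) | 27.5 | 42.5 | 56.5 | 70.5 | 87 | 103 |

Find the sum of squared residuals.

SSE = 4

x=20: ŷ = -3 + 1.5·20 = 27; e = 27.5 − 27 = 0.5
x=30: ŷ = -3 + 1.5·30 = 42; e = 42.5 − 42 = 0.5
x=40: ŷ = -3 + 1.5·40 = 57; e = 56.5 − 57 = -0.5
x=50: ŷ = -3 + 1.5·50 = 72; e = 70.5 − 72 = -1.5
x=60: ŷ = -3 + 1.5·60 = 87; e = 87 − 87 = 0
x=70: ŷ = -3 + 1.5·70 = 102; e = 103 − 102 = 1
SSE = 0.25 + 0.25 + 0.25 + 2.25 + 0 + 1 = 4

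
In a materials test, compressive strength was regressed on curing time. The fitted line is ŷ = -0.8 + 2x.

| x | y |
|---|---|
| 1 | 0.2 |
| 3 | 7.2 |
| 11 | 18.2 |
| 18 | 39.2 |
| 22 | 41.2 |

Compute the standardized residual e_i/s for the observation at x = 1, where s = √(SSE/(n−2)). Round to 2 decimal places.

x=1: ŷ = -0.8 + 2·1 = 1.2; e = 0.2 − 1.2 = -1
x=3: ŷ = -0.8 + 2·3 = 5.2; e = 7.2 − 5.2 = 2
x=11: ŷ = -0.8 + 2·11 = 21.2; e = 18.2 − 21.2 = -3
x=18: ŷ = -0.8 + 2·18 = 35.2; e = 39.2 − 35.2 = 4
x=22: ŷ = -0.8 + 2·22 = 43.2; e = 41.2 − 43.2 = -2
SSE = 1 + 4 + 9 + 16 + 4 = 34
s = √(34/3) = 3.3665
e/s = -1 / 3.3665 = -0.30

-0.30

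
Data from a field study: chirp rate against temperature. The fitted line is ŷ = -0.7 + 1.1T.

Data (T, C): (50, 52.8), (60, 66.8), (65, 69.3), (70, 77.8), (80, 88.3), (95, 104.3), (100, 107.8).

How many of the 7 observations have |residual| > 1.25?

T=50: ŷ = -0.7 + 1.1·50 = 54.3; r = 52.8 − 54.3 = -1.5
T=60: ŷ = -0.7 + 1.1·60 = 65.3; r = 66.8 − 65.3 = 1.5
T=65: ŷ = -0.7 + 1.1·65 = 70.8; r = 69.3 − 70.8 = -1.5
T=70: ŷ = -0.7 + 1.1·70 = 76.3; r = 77.8 − 76.3 = 1.5
T=80: ŷ = -0.7 + 1.1·80 = 87.3; r = 88.3 − 87.3 = 1
T=95: ŷ = -0.7 + 1.1·95 = 103.8; r = 104.3 − 103.8 = 0.5
T=100: ŷ = -0.7 + 1.1·100 = 109.3; r = 107.8 − 109.3 = -1.5
|r| > 1.25: T=50 (|r|=1.5), T=60 (|r|=1.5), T=65 (|r|=1.5), T=70 (|r|=1.5), T=100 (|r|=1.5) → 5

5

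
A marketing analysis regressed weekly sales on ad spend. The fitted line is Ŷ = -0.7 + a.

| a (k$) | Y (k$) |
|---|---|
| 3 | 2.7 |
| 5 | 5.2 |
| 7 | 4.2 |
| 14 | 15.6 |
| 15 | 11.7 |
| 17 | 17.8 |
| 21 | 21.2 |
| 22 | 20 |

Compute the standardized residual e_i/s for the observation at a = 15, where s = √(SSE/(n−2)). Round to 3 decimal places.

-1.352

a=3: Ŷ = -0.7 + 3 = 2.3; e = 2.7 − 2.3 = 0.4
a=5: Ŷ = -0.7 + 5 = 4.3; e = 5.2 − 4.3 = 0.9
a=7: Ŷ = -0.7 + 7 = 6.3; e = 4.2 − 6.3 = -2.1
a=14: Ŷ = -0.7 + 14 = 13.3; e = 15.6 − 13.3 = 2.3
a=15: Ŷ = -0.7 + 15 = 14.3; e = 11.7 − 14.3 = -2.6
a=17: Ŷ = -0.7 + 17 = 16.3; e = 17.8 − 16.3 = 1.5
a=21: Ŷ = -0.7 + 21 = 20.3; e = 21.2 − 20.3 = 0.9
a=22: Ŷ = -0.7 + 22 = 21.3; e = 20 − 21.3 = -1.3
SSE = 0.16 + 0.81 + 4.41 + 5.29 + 6.76 + 2.25 + 0.81 + 1.69 = 22.18
s = √(22.18/6) = 1.92267
e/s = -2.6 / 1.92267 = -1.352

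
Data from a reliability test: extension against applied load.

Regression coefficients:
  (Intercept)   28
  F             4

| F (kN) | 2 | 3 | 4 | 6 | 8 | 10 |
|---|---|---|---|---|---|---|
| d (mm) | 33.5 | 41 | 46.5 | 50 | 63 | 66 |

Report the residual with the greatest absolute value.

F=2: d̂ = 28 + 4·2 = 36; e = 33.5 − 36 = -2.5
F=3: d̂ = 28 + 4·3 = 40; e = 41 − 40 = 1
F=4: d̂ = 28 + 4·4 = 44; e = 46.5 − 44 = 2.5
F=6: d̂ = 28 + 4·6 = 52; e = 50 − 52 = -2
F=8: d̂ = 28 + 4·8 = 60; e = 63 − 60 = 3
F=10: d̂ = 28 + 4·10 = 68; e = 66 − 68 = -2
Largest |e| is 3 at F = 8, residual 3.

e = 3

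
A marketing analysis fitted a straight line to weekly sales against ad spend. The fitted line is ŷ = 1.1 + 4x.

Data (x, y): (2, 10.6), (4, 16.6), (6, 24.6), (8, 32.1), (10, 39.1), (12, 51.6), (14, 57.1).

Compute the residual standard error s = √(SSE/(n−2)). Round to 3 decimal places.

x=2: ŷ = 1.1 + 4·2 = 9.1; e = 10.6 − 9.1 = 1.5
x=4: ŷ = 1.1 + 4·4 = 17.1; e = 16.6 − 17.1 = -0.5
x=6: ŷ = 1.1 + 4·6 = 25.1; e = 24.6 − 25.1 = -0.5
x=8: ŷ = 1.1 + 4·8 = 33.1; e = 32.1 − 33.1 = -1
x=10: ŷ = 1.1 + 4·10 = 41.1; e = 39.1 − 41.1 = -2
x=12: ŷ = 1.1 + 4·12 = 49.1; e = 51.6 − 49.1 = 2.5
x=14: ŷ = 1.1 + 4·14 = 57.1; e = 57.1 − 57.1 = 0
SSE = 2.25 + 0.25 + 0.25 + 1 + 4 + 6.25 + 0 = 14
s = √(14/5) = √2.8 ≈ 1.673

s = 1.673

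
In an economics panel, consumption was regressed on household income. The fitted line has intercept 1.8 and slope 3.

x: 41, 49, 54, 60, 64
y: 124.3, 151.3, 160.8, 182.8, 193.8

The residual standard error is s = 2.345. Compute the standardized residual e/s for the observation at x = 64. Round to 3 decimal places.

0.000

ŷ = 1.8 + 3·64 = 193.8
e = 193.8 − 193.8 = 0
e/s = 0 / 2.345 = 0.000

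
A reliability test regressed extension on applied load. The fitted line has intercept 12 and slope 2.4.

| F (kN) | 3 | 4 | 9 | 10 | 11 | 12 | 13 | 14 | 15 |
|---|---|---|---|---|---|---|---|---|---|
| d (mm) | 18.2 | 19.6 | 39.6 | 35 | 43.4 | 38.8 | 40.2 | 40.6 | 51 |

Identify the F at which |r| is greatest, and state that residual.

F=3: ŷ = 12 + 2.4·3 = 19.2; r = 18.2 − 19.2 = -1
F=4: ŷ = 12 + 2.4·4 = 21.6; r = 19.6 − 21.6 = -2
F=9: ŷ = 12 + 2.4·9 = 33.6; r = 39.6 − 33.6 = 6
F=10: ŷ = 12 + 2.4·10 = 36; r = 35 − 36 = -1
F=11: ŷ = 12 + 2.4·11 = 38.4; r = 43.4 − 38.4 = 5
F=12: ŷ = 12 + 2.4·12 = 40.8; r = 38.8 − 40.8 = -2
F=13: ŷ = 12 + 2.4·13 = 43.2; r = 40.2 − 43.2 = -3
F=14: ŷ = 12 + 2.4·14 = 45.6; r = 40.6 − 45.6 = -5
F=15: ŷ = 12 + 2.4·15 = 48; r = 51 − 48 = 3
Largest |r| is 6 at F = 9, residual 6.

F = 9, r = 6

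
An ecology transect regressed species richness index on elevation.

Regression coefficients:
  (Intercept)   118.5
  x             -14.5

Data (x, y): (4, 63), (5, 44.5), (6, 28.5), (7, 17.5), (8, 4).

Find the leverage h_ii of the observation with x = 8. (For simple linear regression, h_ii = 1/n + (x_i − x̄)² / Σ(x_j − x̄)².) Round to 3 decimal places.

x̄ = (4 + 5 + 6 + 7 + 8)/5 = 6
Σ(x − x̄)² = 4 + 1 + 0 + 1 + 4 = 10
h = 1/5 + (2)²/10 = 0.2 + 0.4 = 0.600

h = 0.600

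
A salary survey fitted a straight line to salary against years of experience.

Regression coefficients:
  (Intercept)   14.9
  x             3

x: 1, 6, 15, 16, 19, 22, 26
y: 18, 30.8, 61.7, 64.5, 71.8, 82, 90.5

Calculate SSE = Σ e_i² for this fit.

x=1: ŷ = 14.9 + 3·1 = 17.9; e = 18 − 17.9 = 0.1
x=6: ŷ = 14.9 + 3·6 = 32.9; e = 30.8 − 32.9 = -2.1
x=15: ŷ = 14.9 + 3·15 = 59.9; e = 61.7 − 59.9 = 1.8
x=16: ŷ = 14.9 + 3·16 = 62.9; e = 64.5 − 62.9 = 1.6
x=19: ŷ = 14.9 + 3·19 = 71.9; e = 71.8 − 71.9 = -0.1
x=22: ŷ = 14.9 + 3·22 = 80.9; e = 82 − 80.9 = 1.1
x=26: ŷ = 14.9 + 3·26 = 92.9; e = 90.5 − 92.9 = -2.4
SSE = 0.01 + 4.41 + 3.24 + 2.56 + 0.01 + 1.21 + 5.76 = 17.2

SSE = 17.2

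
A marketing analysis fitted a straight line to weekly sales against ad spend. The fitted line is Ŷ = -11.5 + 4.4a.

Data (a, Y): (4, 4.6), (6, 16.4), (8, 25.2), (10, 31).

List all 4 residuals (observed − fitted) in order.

-1.5, 1.5, 1.5, -1.5

a=4: Ŷ = -11.5 + 4.4·4 = 6.1; r = 4.6 − 6.1 = -1.5
a=6: Ŷ = -11.5 + 4.4·6 = 14.9; r = 16.4 − 14.9 = 1.5
a=8: Ŷ = -11.5 + 4.4·8 = 23.7; r = 25.2 − 23.7 = 1.5
a=10: Ŷ = -11.5 + 4.4·10 = 32.5; r = 31 − 32.5 = -1.5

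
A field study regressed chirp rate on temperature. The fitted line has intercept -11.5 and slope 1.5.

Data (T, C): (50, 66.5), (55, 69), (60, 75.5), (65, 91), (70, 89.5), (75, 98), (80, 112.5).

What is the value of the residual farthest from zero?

T=50: Ĉ = -11.5 + 1.5·50 = 63.5; r = 66.5 − 63.5 = 3
T=55: Ĉ = -11.5 + 1.5·55 = 71; r = 69 − 71 = -2
T=60: Ĉ = -11.5 + 1.5·60 = 78.5; r = 75.5 − 78.5 = -3
T=65: Ĉ = -11.5 + 1.5·65 = 86; r = 91 − 86 = 5
T=70: Ĉ = -11.5 + 1.5·70 = 93.5; r = 89.5 − 93.5 = -4
T=75: Ĉ = -11.5 + 1.5·75 = 101; r = 98 − 101 = -3
T=80: Ĉ = -11.5 + 1.5·80 = 108.5; r = 112.5 − 108.5 = 4
Largest |r| is 5 at T = 65, residual 5.

r = 5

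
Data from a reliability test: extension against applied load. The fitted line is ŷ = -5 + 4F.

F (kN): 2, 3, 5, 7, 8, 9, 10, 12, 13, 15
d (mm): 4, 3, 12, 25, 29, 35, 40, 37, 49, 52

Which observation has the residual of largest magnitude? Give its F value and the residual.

F=2: ŷ = -5 + 4·2 = 3; e = 4 − 3 = 1
F=3: ŷ = -5 + 4·3 = 7; e = 3 − 7 = -4
F=5: ŷ = -5 + 4·5 = 15; e = 12 − 15 = -3
F=7: ŷ = -5 + 4·7 = 23; e = 25 − 23 = 2
F=8: ŷ = -5 + 4·8 = 27; e = 29 − 27 = 2
F=9: ŷ = -5 + 4·9 = 31; e = 35 − 31 = 4
F=10: ŷ = -5 + 4·10 = 35; e = 40 − 35 = 5
F=12: ŷ = -5 + 4·12 = 43; e = 37 − 43 = -6
F=13: ŷ = -5 + 4·13 = 47; e = 49 − 47 = 2
F=15: ŷ = -5 + 4·15 = 55; e = 52 − 55 = -3
Largest |e| is 6 at F = 12, residual -6.

F = 12, e = -6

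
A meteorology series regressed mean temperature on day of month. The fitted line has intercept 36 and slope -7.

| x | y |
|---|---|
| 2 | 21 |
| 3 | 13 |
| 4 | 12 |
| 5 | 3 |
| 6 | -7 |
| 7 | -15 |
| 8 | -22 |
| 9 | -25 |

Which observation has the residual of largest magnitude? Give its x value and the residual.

x=2: ŷ = 36 − 7·2 = 22; e = 21 − 22 = -1
x=3: ŷ = 36 − 7·3 = 15; e = 13 − 15 = -2
x=4: ŷ = 36 − 7·4 = 8; e = 12 − 8 = 4
x=5: ŷ = 36 − 7·5 = 1; e = 3 − 1 = 2
x=6: ŷ = 36 − 7·6 = -6; e = -7 − (-6) = -1
x=7: ŷ = 36 − 7·7 = -13; e = -15 − (-13) = -2
x=8: ŷ = 36 − 7·8 = -20; e = -22 − (-20) = -2
x=9: ŷ = 36 − 7·9 = -27; e = -25 − (-27) = 2
Largest |e| is 4 at x = 4, residual 4.

x = 4, e = 4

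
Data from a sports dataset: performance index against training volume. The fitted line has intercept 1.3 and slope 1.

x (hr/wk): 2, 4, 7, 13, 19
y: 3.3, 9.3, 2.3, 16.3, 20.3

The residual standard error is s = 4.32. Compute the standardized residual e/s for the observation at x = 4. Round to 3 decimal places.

0.926

ŷ = 1.3 + 4 = 5.3
e = 9.3 − 5.3 = 4
e/s = 4 / 4.32 = 0.926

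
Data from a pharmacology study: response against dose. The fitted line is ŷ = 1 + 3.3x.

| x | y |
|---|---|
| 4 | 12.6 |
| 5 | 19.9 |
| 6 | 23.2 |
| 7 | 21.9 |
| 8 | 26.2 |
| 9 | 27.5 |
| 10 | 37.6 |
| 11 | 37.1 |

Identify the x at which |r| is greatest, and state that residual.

x=4: ŷ = 1 + 3.3·4 = 14.2; r = 12.6 − 14.2 = -1.6
x=5: ŷ = 1 + 3.3·5 = 17.5; r = 19.9 − 17.5 = 2.4
x=6: ŷ = 1 + 3.3·6 = 20.8; r = 23.2 − 20.8 = 2.4
x=7: ŷ = 1 + 3.3·7 = 24.1; r = 21.9 − 24.1 = -2.2
x=8: ŷ = 1 + 3.3·8 = 27.4; r = 26.2 − 27.4 = -1.2
x=9: ŷ = 1 + 3.3·9 = 30.7; r = 27.5 − 30.7 = -3.2
x=10: ŷ = 1 + 3.3·10 = 34; r = 37.6 − 34 = 3.6
x=11: ŷ = 1 + 3.3·11 = 37.3; r = 37.1 − 37.3 = -0.2
Largest |r| is 3.6 at x = 10, residual 3.6.

x = 10, r = 3.6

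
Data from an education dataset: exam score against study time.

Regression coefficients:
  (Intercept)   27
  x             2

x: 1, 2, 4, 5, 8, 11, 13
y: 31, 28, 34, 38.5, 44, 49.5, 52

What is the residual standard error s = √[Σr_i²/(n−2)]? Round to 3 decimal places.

x=1: ŷ = 27 + 2·1 = 29; r = 31 − 29 = 2
x=2: ŷ = 27 + 2·2 = 31; r = 28 − 31 = -3
x=4: ŷ = 27 + 2·4 = 35; r = 34 − 35 = -1
x=5: ŷ = 27 + 2·5 = 37; r = 38.5 − 37 = 1.5
x=8: ŷ = 27 + 2·8 = 43; r = 44 − 43 = 1
x=11: ŷ = 27 + 2·11 = 49; r = 49.5 − 49 = 0.5
x=13: ŷ = 27 + 2·13 = 53; r = 52 − 53 = -1
SSE = 4 + 9 + 1 + 2.25 + 1 + 0.25 + 1 = 18.5
s = √(18.5/5) = √3.7 ≈ 1.924

s = 1.924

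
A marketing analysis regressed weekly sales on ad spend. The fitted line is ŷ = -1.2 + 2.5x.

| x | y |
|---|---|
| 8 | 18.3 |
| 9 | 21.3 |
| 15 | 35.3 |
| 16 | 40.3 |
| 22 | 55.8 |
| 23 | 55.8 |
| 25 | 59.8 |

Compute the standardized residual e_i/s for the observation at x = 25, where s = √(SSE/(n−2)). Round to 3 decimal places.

-1.061

x=8: ŷ = -1.2 + 2.5·8 = 18.8; e = 18.3 − 18.8 = -0.5
x=9: ŷ = -1.2 + 2.5·9 = 21.3; e = 21.3 − 21.3 = 0
x=15: ŷ = -1.2 + 2.5·15 = 36.3; e = 35.3 − 36.3 = -1
x=16: ŷ = -1.2 + 2.5·16 = 38.8; e = 40.3 − 38.8 = 1.5
x=22: ŷ = -1.2 + 2.5·22 = 53.8; e = 55.8 − 53.8 = 2
x=23: ŷ = -1.2 + 2.5·23 = 56.3; e = 55.8 − 56.3 = -0.5
x=25: ŷ = -1.2 + 2.5·25 = 61.3; e = 59.8 − 61.3 = -1.5
SSE = 0.25 + 0 + 1 + 2.25 + 4 + 0.25 + 2.25 = 10
s = √(10/5) = 1.41421
e/s = -1.5 / 1.41421 = -1.061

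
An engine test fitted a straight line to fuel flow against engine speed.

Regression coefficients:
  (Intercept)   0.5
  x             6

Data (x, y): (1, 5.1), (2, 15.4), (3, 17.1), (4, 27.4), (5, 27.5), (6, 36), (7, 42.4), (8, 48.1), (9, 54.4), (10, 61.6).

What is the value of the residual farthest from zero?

r = -3

x=1: ŷ = 0.5 + 6·1 = 6.5; r = 5.1 − 6.5 = -1.4
x=2: ŷ = 0.5 + 6·2 = 12.5; r = 15.4 − 12.5 = 2.9
x=3: ŷ = 0.5 + 6·3 = 18.5; r = 17.1 − 18.5 = -1.4
x=4: ŷ = 0.5 + 6·4 = 24.5; r = 27.4 − 24.5 = 2.9
x=5: ŷ = 0.5 + 6·5 = 30.5; r = 27.5 − 30.5 = -3
x=6: ŷ = 0.5 + 6·6 = 36.5; r = 36 − 36.5 = -0.5
x=7: ŷ = 0.5 + 6·7 = 42.5; r = 42.4 − 42.5 = -0.1
x=8: ŷ = 0.5 + 6·8 = 48.5; r = 48.1 − 48.5 = -0.4
x=9: ŷ = 0.5 + 6·9 = 54.5; r = 54.4 − 54.5 = -0.1
x=10: ŷ = 0.5 + 6·10 = 60.5; r = 61.6 − 60.5 = 1.1
Largest |r| is 3 at x = 5, residual -3.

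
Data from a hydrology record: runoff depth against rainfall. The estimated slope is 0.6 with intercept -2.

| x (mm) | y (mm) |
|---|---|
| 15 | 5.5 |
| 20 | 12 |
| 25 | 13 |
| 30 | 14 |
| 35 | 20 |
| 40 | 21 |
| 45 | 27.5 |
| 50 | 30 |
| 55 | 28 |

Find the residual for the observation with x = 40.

r = -1

ŷ = -2 + 0.6·40 = 22
r = 21 − 22 = -1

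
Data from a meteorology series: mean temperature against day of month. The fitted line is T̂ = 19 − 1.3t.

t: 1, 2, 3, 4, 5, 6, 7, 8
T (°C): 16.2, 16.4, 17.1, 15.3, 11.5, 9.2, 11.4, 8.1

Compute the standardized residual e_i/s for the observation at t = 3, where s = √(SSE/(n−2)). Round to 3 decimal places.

1.225

t=1: T̂ = 19 − 1.3·1 = 17.7; e = 16.2 − 17.7 = -1.5
t=2: T̂ = 19 − 1.3·2 = 16.4; e = 16.4 − 16.4 = 0
t=3: T̂ = 19 − 1.3·3 = 15.1; e = 17.1 − 15.1 = 2
t=4: T̂ = 19 − 1.3·4 = 13.8; e = 15.3 − 13.8 = 1.5
t=5: T̂ = 19 − 1.3·5 = 12.5; e = 11.5 − 12.5 = -1
t=6: T̂ = 19 − 1.3·6 = 11.2; e = 9.2 − 11.2 = -2
t=7: T̂ = 19 − 1.3·7 = 9.9; e = 11.4 − 9.9 = 1.5
t=8: T̂ = 19 − 1.3·8 = 8.6; e = 8.1 − 8.6 = -0.5
SSE = 2.25 + 0 + 4 + 2.25 + 1 + 4 + 2.25 + 0.25 = 16
s = √(16/6) = 1.63299
e/s = 2 / 1.63299 = 1.225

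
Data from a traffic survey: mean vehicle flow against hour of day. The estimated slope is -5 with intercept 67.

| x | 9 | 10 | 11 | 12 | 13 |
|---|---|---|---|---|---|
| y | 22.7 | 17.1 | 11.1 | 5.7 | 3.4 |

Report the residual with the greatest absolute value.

x=9: ŷ = 67 − 5·9 = 22; r = 22.7 − 22 = 0.7
x=10: ŷ = 67 − 5·10 = 17; r = 17.1 − 17 = 0.1
x=11: ŷ = 67 − 5·11 = 12; r = 11.1 − 12 = -0.9
x=12: ŷ = 67 − 5·12 = 7; r = 5.7 − 7 = -1.3
x=13: ŷ = 67 − 5·13 = 2; r = 3.4 − 2 = 1.4
Largest |r| is 1.4 at x = 13, residual 1.4.

r = 1.4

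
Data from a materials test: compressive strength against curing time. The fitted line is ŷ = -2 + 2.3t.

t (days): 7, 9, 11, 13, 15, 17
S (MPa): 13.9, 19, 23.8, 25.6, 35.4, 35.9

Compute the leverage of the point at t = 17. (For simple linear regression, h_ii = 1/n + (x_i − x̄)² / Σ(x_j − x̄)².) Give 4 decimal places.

h = 0.5238

t̄ = (7 + 9 + 11 + 13 + 15 + 17)/6 = 12
Σ(t − t̄)² = 25 + 9 + 1 + 1 + 9 + 25 = 70
h = 1/6 + (5)²/70 = 0.166667 + 0.357143 = 0.5238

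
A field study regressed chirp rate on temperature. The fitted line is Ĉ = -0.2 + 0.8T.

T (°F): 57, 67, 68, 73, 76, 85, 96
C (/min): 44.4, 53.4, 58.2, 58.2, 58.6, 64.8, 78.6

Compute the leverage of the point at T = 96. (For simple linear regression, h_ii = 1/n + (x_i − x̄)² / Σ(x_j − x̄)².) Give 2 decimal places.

h = 0.61

T̄ = (57 + 67 + 68 + 73 + 76 + 85 + 96)/7 = 74.5714
Σ(T − T̄)² = 308.755 + 57.3265 + 43.1837 + 2.46939 + 2.04082 + 108.755 + 459.184 = 981.714
h = 1/7 + (21.4286)²/981.714 = 0.142857 + 0.467737 = 0.61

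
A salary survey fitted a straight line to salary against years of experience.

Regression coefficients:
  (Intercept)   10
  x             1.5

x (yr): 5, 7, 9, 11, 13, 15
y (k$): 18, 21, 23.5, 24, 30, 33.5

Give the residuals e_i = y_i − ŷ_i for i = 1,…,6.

0.5, 0.5, 0, -2.5, 0.5, 1

x=5: ŷ = 10 + 1.5·5 = 17.5; e = 18 − 17.5 = 0.5
x=7: ŷ = 10 + 1.5·7 = 20.5; e = 21 − 20.5 = 0.5
x=9: ŷ = 10 + 1.5·9 = 23.5; e = 23.5 − 23.5 = 0
x=11: ŷ = 10 + 1.5·11 = 26.5; e = 24 − 26.5 = -2.5
x=13: ŷ = 10 + 1.5·13 = 29.5; e = 30 − 29.5 = 0.5
x=15: ŷ = 10 + 1.5·15 = 32.5; e = 33.5 − 32.5 = 1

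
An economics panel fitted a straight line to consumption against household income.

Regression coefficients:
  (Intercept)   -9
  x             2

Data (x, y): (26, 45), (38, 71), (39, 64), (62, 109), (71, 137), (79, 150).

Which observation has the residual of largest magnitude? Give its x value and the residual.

x=26: ŷ = -9 + 2·26 = 43; e = 45 − 43 = 2
x=38: ŷ = -9 + 2·38 = 67; e = 71 − 67 = 4
x=39: ŷ = -9 + 2·39 = 69; e = 64 − 69 = -5
x=62: ŷ = -9 + 2·62 = 115; e = 109 − 115 = -6
x=71: ŷ = -9 + 2·71 = 133; e = 137 − 133 = 4
x=79: ŷ = -9 + 2·79 = 149; e = 150 − 149 = 1
Largest |e| is 6 at x = 62, residual -6.

x = 62, e = -6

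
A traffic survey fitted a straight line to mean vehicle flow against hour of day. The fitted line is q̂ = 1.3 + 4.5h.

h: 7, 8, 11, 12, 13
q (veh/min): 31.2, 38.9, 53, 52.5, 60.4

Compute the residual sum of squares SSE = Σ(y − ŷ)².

h=7: q̂ = 1.3 + 4.5·7 = 32.8; e = 31.2 − 32.8 = -1.6
h=8: q̂ = 1.3 + 4.5·8 = 37.3; e = 38.9 − 37.3 = 1.6
h=11: q̂ = 1.3 + 4.5·11 = 50.8; e = 53 − 50.8 = 2.2
h=12: q̂ = 1.3 + 4.5·12 = 55.3; e = 52.5 − 55.3 = -2.8
h=13: q̂ = 1.3 + 4.5·13 = 59.8; e = 60.4 − 59.8 = 0.6
SSE = 2.56 + 2.56 + 4.84 + 7.84 + 0.36 = 18.16

SSE = 18.16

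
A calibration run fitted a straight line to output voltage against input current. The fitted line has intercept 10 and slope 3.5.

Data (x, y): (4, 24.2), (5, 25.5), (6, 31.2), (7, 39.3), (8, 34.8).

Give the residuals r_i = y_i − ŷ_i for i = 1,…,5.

0.2, -2, 0.2, 4.8, -3.2

x=4: ŷ = 10 + 3.5·4 = 24; r = 24.2 − 24 = 0.2
x=5: ŷ = 10 + 3.5·5 = 27.5; r = 25.5 − 27.5 = -2
x=6: ŷ = 10 + 3.5·6 = 31; r = 31.2 − 31 = 0.2
x=7: ŷ = 10 + 3.5·7 = 34.5; r = 39.3 − 34.5 = 4.8
x=8: ŷ = 10 + 3.5·8 = 38; r = 34.8 − 38 = -3.2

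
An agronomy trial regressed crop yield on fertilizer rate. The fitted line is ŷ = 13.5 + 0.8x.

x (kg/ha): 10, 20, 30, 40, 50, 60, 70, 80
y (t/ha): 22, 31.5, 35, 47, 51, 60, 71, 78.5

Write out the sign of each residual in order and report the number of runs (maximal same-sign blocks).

x=10: ŷ = 13.5 + 0.8·10 = 21.5; r = 22 − 21.5 = 0.5
x=20: ŷ = 13.5 + 0.8·20 = 29.5; r = 31.5 − 29.5 = 2
x=30: ŷ = 13.5 + 0.8·30 = 37.5; r = 35 − 37.5 = -2.5
x=40: ŷ = 13.5 + 0.8·40 = 45.5; r = 47 − 45.5 = 1.5
x=50: ŷ = 13.5 + 0.8·50 = 53.5; r = 51 − 53.5 = -2.5
x=60: ŷ = 13.5 + 0.8·60 = 61.5; r = 60 − 61.5 = -1.5
x=70: ŷ = 13.5 + 0.8·70 = 69.5; r = 71 − 69.5 = 1.5
x=80: ŷ = 13.5 + 0.8·80 = 77.5; r = 78.5 − 77.5 = 1
Signs: + + − + − − + +
Runs: +×2, −×1, +×1, −×2, +×2 → 5

5 runs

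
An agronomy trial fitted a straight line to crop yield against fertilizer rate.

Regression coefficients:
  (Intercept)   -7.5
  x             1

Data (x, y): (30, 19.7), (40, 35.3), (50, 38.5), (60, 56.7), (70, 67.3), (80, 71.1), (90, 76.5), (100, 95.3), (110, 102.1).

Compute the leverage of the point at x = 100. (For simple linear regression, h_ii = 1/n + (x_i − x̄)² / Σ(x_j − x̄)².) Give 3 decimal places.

h = 0.261

x̄ = (30 + 40 + 50 + 60 + 70 + 80 + 90 + 100 + 110)/9 = 70
Σ(x − x̄)² = 1600 + 900 + 400 + 100 + 0 + 100 + 400 + 900 + 1600 = 6000
h = 1/9 + (30)²/6000 = 0.111111 + 0.15 = 0.261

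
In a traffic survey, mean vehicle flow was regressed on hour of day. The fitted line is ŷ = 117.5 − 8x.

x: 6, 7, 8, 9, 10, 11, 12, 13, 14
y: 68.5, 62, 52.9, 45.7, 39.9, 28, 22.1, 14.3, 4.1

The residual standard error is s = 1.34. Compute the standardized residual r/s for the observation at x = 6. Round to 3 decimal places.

-0.746

ŷ = 117.5 − 8·6 = 69.5
r = 68.5 − 69.5 = -1
r/s = -1 / 1.34 = -0.746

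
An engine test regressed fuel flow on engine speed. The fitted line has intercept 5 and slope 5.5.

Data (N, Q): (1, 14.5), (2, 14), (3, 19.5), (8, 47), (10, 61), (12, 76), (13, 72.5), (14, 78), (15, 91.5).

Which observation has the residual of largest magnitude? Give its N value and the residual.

N=1: ŷ = 5 + 5.5·1 = 10.5; e = 14.5 − 10.5 = 4
N=2: ŷ = 5 + 5.5·2 = 16; e = 14 − 16 = -2
N=3: ŷ = 5 + 5.5·3 = 21.5; e = 19.5 − 21.5 = -2
N=8: ŷ = 5 + 5.5·8 = 49; e = 47 − 49 = -2
N=10: ŷ = 5 + 5.5·10 = 60; e = 61 − 60 = 1
N=12: ŷ = 5 + 5.5·12 = 71; e = 76 − 71 = 5
N=13: ŷ = 5 + 5.5·13 = 76.5; e = 72.5 − 76.5 = -4
N=14: ŷ = 5 + 5.5·14 = 82; e = 78 − 82 = -4
N=15: ŷ = 5 + 5.5·15 = 87.5; e = 91.5 − 87.5 = 4
Largest |e| is 5 at N = 12, residual 5.

N = 12, e = 5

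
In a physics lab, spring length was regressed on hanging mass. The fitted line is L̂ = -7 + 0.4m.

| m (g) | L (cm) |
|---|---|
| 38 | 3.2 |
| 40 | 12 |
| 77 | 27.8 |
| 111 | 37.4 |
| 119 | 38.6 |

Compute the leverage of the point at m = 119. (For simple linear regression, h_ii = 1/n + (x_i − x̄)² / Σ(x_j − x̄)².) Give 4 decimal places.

h = 0.5036

m̄ = (38 + 40 + 77 + 111 + 119)/5 = 77
Σ(m − m̄)² = 1521 + 1369 + 0 + 1156 + 1764 = 5810
h = 1/5 + (42)²/5810 = 0.2 + 0.303614 = 0.5036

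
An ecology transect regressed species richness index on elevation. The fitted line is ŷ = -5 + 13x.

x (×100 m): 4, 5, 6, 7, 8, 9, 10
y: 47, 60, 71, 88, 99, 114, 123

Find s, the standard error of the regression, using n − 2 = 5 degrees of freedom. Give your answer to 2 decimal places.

x=4: ŷ = -5 + 13·4 = 47; e = 47 − 47 = 0
x=5: ŷ = -5 + 13·5 = 60; e = 60 − 60 = 0
x=6: ŷ = -5 + 13·6 = 73; e = 71 − 73 = -2
x=7: ŷ = -5 + 13·7 = 86; e = 88 − 86 = 2
x=8: ŷ = -5 + 13·8 = 99; e = 99 − 99 = 0
x=9: ŷ = -5 + 13·9 = 112; e = 114 − 112 = 2
x=10: ŷ = -5 + 13·10 = 125; e = 123 − 125 = -2
SSE = 0 + 0 + 4 + 4 + 0 + 4 + 4 = 16
s = √(16/5) = √3.2 ≈ 1.79

s = 1.79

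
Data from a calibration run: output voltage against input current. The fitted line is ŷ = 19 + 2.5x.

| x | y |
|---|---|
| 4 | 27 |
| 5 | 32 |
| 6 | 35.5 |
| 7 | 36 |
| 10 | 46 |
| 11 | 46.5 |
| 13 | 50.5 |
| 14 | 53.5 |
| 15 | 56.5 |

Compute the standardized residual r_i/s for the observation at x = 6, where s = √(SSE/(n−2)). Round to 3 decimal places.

x=4: ŷ = 19 + 2.5·4 = 29; r = 27 − 29 = -2
x=5: ŷ = 19 + 2.5·5 = 31.5; r = 32 − 31.5 = 0.5
x=6: ŷ = 19 + 2.5·6 = 34; r = 35.5 − 34 = 1.5
x=7: ŷ = 19 + 2.5·7 = 36.5; r = 36 − 36.5 = -0.5
x=10: ŷ = 19 + 2.5·10 = 44; r = 46 − 44 = 2
x=11: ŷ = 19 + 2.5·11 = 46.5; r = 46.5 − 46.5 = 0
x=13: ŷ = 19 + 2.5·13 = 51.5; r = 50.5 − 51.5 = -1
x=14: ŷ = 19 + 2.5·14 = 54; r = 53.5 − 54 = -0.5
x=15: ŷ = 19 + 2.5·15 = 56.5; r = 56.5 − 56.5 = 0
SSE = 4 + 0.25 + 2.25 + 0.25 + 4 + 0 + 1 + 0.25 + 0 = 12
s = √(12/7) = 1.30931
r/s = 1.5 / 1.30931 = 1.146

1.146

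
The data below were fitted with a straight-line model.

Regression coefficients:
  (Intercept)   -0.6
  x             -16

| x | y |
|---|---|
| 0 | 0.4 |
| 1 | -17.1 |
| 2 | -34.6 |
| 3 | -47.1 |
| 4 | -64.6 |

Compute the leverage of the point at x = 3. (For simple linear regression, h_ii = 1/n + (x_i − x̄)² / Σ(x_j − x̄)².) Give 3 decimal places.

x̄ = (0 + 1 + 2 + 3 + 4)/5 = 2
Σ(x − x̄)² = 4 + 1 + 0 + 1 + 4 = 10
h = 1/5 + (1)²/10 = 0.2 + 0.1 = 0.300

h = 0.300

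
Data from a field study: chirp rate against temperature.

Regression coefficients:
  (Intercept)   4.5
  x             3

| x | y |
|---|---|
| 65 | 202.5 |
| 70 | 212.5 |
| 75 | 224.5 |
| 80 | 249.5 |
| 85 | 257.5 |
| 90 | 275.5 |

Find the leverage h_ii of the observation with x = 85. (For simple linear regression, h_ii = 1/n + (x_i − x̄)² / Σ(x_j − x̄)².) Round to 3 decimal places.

h = 0.295

x̄ = (65 + 70 + 75 + 80 + 85 + 90)/6 = 77.5
Σ(x − x̄)² = 156.25 + 56.25 + 6.25 + 6.25 + 56.25 + 156.25 = 437.5
h = 1/6 + (7.5)²/437.5 = 0.166667 + 0.128571 = 0.295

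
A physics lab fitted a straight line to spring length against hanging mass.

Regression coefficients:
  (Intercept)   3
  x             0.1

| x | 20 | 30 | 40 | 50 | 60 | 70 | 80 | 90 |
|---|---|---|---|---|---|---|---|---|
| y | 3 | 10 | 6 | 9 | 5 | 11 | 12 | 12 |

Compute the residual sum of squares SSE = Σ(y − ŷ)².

x=20: ŷ = 3 + 0.1·20 = 5; r = 3 − 5 = -2
x=30: ŷ = 3 + 0.1·30 = 6; r = 10 − 6 = 4
x=40: ŷ = 3 + 0.1·40 = 7; r = 6 − 7 = -1
x=50: ŷ = 3 + 0.1·50 = 8; r = 9 − 8 = 1
x=60: ŷ = 3 + 0.1·60 = 9; r = 5 − 9 = -4
x=70: ŷ = 3 + 0.1·70 = 10; r = 11 − 10 = 1
x=80: ŷ = 3 + 0.1·80 = 11; r = 12 − 11 = 1
x=90: ŷ = 3 + 0.1·90 = 12; r = 12 − 12 = 0
SSE = 4 + 16 + 1 + 1 + 16 + 1 + 1 + 0 = 40

SSE = 40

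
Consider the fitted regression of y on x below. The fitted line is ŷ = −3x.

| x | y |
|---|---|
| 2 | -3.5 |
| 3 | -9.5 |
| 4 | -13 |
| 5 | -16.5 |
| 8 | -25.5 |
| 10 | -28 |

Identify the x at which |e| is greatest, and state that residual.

x=2: ŷ = −3·2 = -6; e = -3.5 − (-6) = 2.5
x=3: ŷ = −3·3 = -9; e = -9.5 − (-9) = -0.5
x=4: ŷ = −3·4 = -12; e = -13 − (-12) = -1
x=5: ŷ = −3·5 = -15; e = -16.5 − (-15) = -1.5
x=8: ŷ = −3·8 = -24; e = -25.5 − (-24) = -1.5
x=10: ŷ = −3·10 = -30; e = -28 − (-30) = 2
Largest |e| is 2.5 at x = 2, residual 2.5.

x = 2, e = 2.5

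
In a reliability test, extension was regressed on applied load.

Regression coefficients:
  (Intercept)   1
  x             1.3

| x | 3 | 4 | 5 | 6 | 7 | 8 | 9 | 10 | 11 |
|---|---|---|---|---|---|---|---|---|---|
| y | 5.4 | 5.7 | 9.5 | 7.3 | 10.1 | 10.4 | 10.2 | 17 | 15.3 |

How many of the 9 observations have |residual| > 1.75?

3

x=3: ŷ = 1 + 1.3·3 = 4.9; r = 5.4 − 4.9 = 0.5
x=4: ŷ = 1 + 1.3·4 = 6.2; r = 5.7 − 6.2 = -0.5
x=5: ŷ = 1 + 1.3·5 = 7.5; r = 9.5 − 7.5 = 2
x=6: ŷ = 1 + 1.3·6 = 8.8; r = 7.3 − 8.8 = -1.5
x=7: ŷ = 1 + 1.3·7 = 10.1; r = 10.1 − 10.1 = 0
x=8: ŷ = 1 + 1.3·8 = 11.4; r = 10.4 − 11.4 = -1
x=9: ŷ = 1 + 1.3·9 = 12.7; r = 10.2 − 12.7 = -2.5
x=10: ŷ = 1 + 1.3·10 = 14; r = 17 − 14 = 3
x=11: ŷ = 1 + 1.3·11 = 15.3; r = 15.3 − 15.3 = 0
|r| > 1.75: x=5 (|r|=2), x=9 (|r|=2.5), x=10 (|r|=3) → 3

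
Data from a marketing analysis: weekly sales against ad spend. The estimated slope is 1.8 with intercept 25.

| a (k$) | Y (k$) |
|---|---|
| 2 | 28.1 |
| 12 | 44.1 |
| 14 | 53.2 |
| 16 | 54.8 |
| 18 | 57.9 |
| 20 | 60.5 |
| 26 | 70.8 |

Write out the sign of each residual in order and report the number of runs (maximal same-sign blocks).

a=2: Ŷ = 25 + 1.8·2 = 28.6; e = 28.1 − 28.6 = -0.5
a=12: Ŷ = 25 + 1.8·12 = 46.6; e = 44.1 − 46.6 = -2.5
a=14: Ŷ = 25 + 1.8·14 = 50.2; e = 53.2 − 50.2 = 3
a=16: Ŷ = 25 + 1.8·16 = 53.8; e = 54.8 − 53.8 = 1
a=18: Ŷ = 25 + 1.8·18 = 57.4; e = 57.9 − 57.4 = 0.5
a=20: Ŷ = 25 + 1.8·20 = 61; e = 60.5 − 61 = -0.5
a=26: Ŷ = 25 + 1.8·26 = 71.8; e = 70.8 − 71.8 = -1
Signs: − − + + + − −
Runs: −×2, +×3, −×2 → 3

3 runs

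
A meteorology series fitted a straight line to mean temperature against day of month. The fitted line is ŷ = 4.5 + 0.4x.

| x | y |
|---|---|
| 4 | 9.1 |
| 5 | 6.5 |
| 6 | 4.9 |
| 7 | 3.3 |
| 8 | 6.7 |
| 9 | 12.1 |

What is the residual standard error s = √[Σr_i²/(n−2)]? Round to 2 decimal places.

s = 3.39

x=4: ŷ = 4.5 + 0.4·4 = 6.1; r = 9.1 − 6.1 = 3
x=5: ŷ = 4.5 + 0.4·5 = 6.5; r = 6.5 − 6.5 = 0
x=6: ŷ = 4.5 + 0.4·6 = 6.9; r = 4.9 − 6.9 = -2
x=7: ŷ = 4.5 + 0.4·7 = 7.3; r = 3.3 − 7.3 = -4
x=8: ŷ = 4.5 + 0.4·8 = 7.7; r = 6.7 − 7.7 = -1
x=9: ŷ = 4.5 + 0.4·9 = 8.1; r = 12.1 − 8.1 = 4
SSE = 9 + 0 + 4 + 16 + 1 + 16 = 46
s = √(46/4) = √11.5 ≈ 3.39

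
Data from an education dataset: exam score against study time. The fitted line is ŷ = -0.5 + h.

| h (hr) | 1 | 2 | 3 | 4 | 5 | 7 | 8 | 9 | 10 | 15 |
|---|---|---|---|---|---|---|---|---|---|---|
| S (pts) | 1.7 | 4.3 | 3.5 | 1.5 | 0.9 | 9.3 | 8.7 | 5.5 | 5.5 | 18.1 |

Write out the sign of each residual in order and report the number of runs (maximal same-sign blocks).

5 runs

h=1: ŷ = -0.5 + 1 = 0.5; r = 1.7 − 0.5 = 1.2
h=2: ŷ = -0.5 + 2 = 1.5; r = 4.3 − 1.5 = 2.8
h=3: ŷ = -0.5 + 3 = 2.5; r = 3.5 − 2.5 = 1
h=4: ŷ = -0.5 + 4 = 3.5; r = 1.5 − 3.5 = -2
h=5: ŷ = -0.5 + 5 = 4.5; r = 0.9 − 4.5 = -3.6
h=7: ŷ = -0.5 + 7 = 6.5; r = 9.3 − 6.5 = 2.8
h=8: ŷ = -0.5 + 8 = 7.5; r = 8.7 − 7.5 = 1.2
h=9: ŷ = -0.5 + 9 = 8.5; r = 5.5 − 8.5 = -3
h=10: ŷ = -0.5 + 10 = 9.5; r = 5.5 − 9.5 = -4
h=15: ŷ = -0.5 + 15 = 14.5; r = 18.1 − 14.5 = 3.6
Signs: + + + − − + + − − +
Runs: +×3, −×2, +×2, −×2, +×1 → 5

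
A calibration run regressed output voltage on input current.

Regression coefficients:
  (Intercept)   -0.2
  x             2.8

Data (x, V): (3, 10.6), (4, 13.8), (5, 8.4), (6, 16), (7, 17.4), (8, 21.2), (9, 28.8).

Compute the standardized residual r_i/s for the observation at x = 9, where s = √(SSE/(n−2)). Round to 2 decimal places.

1.07

x=3: V̂ = -0.2 + 2.8·3 = 8.2; r = 10.6 − 8.2 = 2.4
x=4: V̂ = -0.2 + 2.8·4 = 11; r = 13.8 − 11 = 2.8
x=5: V̂ = -0.2 + 2.8·5 = 13.8; r = 8.4 − 13.8 = -5.4
x=6: V̂ = -0.2 + 2.8·6 = 16.6; r = 16 − 16.6 = -0.6
x=7: V̂ = -0.2 + 2.8·7 = 19.4; r = 17.4 − 19.4 = -2
x=8: V̂ = -0.2 + 2.8·8 = 22.2; r = 21.2 − 22.2 = -1
x=9: V̂ = -0.2 + 2.8·9 = 25; r = 28.8 − 25 = 3.8
SSE = 5.76 + 7.84 + 29.16 + 0.36 + 4 + 1 + 14.44 = 62.56
s = √(62.56/5) = 3.53723
r/s = 3.8 / 3.53723 = 1.07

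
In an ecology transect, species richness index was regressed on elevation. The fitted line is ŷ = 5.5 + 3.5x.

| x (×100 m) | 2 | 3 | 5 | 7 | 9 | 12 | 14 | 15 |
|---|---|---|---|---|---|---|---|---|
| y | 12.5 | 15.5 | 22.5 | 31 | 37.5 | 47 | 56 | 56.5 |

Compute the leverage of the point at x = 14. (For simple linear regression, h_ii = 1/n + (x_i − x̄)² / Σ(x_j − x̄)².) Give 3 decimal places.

h = 0.309

x̄ = (2 + 3 + 5 + 7 + 9 + 12 + 14 + 15)/8 = 8.375
Σ(x − x̄)² = 40.6406 + 28.8906 + 11.3906 + 1.89062 + 0.390625 + 13.1406 + 31.6406 + 43.8906 = 171.875
h = 1/8 + (5.625)²/171.875 = 0.125 + 0.184091 = 0.309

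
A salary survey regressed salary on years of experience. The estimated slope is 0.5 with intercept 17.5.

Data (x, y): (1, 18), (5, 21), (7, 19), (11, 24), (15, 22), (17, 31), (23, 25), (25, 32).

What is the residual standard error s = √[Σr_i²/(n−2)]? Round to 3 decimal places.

x=1: ŷ = 17.5 + 0.5·1 = 18; r = 18 − 18 = 0
x=5: ŷ = 17.5 + 0.5·5 = 20; r = 21 − 20 = 1
x=7: ŷ = 17.5 + 0.5·7 = 21; r = 19 − 21 = -2
x=11: ŷ = 17.5 + 0.5·11 = 23; r = 24 − 23 = 1
x=15: ŷ = 17.5 + 0.5·15 = 25; r = 22 − 25 = -3
x=17: ŷ = 17.5 + 0.5·17 = 26; r = 31 − 26 = 5
x=23: ŷ = 17.5 + 0.5·23 = 29; r = 25 − 29 = -4
x=25: ŷ = 17.5 + 0.5·25 = 30; r = 32 − 30 = 2
SSE = 0 + 1 + 4 + 1 + 9 + 25 + 16 + 4 = 60
s = √(60/6) = √10 ≈ 3.162

s = 3.162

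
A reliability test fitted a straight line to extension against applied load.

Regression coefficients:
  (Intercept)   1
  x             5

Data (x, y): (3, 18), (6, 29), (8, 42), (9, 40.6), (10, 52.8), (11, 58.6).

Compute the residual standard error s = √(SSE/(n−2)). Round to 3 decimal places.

s = 3.470

x=3: ŷ = 1 + 5·3 = 16; e = 18 − 16 = 2
x=6: ŷ = 1 + 5·6 = 31; e = 29 − 31 = -2
x=8: ŷ = 1 + 5·8 = 41; e = 42 − 41 = 1
x=9: ŷ = 1 + 5·9 = 46; e = 40.6 − 46 = -5.4
x=10: ŷ = 1 + 5·10 = 51; e = 52.8 − 51 = 1.8
x=11: ŷ = 1 + 5·11 = 56; e = 58.6 − 56 = 2.6
SSE = 4 + 4 + 1 + 29.16 + 3.24 + 6.76 = 48.16
s = √(48.16/4) = √12.04 ≈ 3.470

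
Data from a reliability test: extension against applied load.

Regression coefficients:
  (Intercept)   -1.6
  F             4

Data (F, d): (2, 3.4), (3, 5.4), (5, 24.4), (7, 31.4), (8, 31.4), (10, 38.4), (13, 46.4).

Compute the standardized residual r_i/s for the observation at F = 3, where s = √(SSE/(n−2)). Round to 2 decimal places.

-1.06

F=2: ŷ = -1.6 + 4·2 = 6.4; r = 3.4 − 6.4 = -3
F=3: ŷ = -1.6 + 4·3 = 10.4; r = 5.4 − 10.4 = -5
F=5: ŷ = -1.6 + 4·5 = 18.4; r = 24.4 − 18.4 = 6
F=7: ŷ = -1.6 + 4·7 = 26.4; r = 31.4 − 26.4 = 5
F=8: ŷ = -1.6 + 4·8 = 30.4; r = 31.4 − 30.4 = 1
F=10: ŷ = -1.6 + 4·10 = 38.4; r = 38.4 − 38.4 = 0
F=13: ŷ = -1.6 + 4·13 = 50.4; r = 46.4 − 50.4 = -4
SSE = 9 + 25 + 36 + 25 + 1 + 0 + 16 = 112
s = √(112/5) = 4.73286
r/s = -5 / 4.73286 = -1.06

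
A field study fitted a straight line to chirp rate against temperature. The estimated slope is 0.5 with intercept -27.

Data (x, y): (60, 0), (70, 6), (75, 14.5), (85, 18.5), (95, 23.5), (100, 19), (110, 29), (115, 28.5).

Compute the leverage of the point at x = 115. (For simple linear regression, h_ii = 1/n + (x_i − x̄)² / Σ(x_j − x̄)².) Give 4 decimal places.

h = 0.3814

x̄ = (60 + 70 + 75 + 85 + 95 + 100 + 110 + 115)/8 = 88.75
Σ(x − x̄)² = 826.562 + 351.562 + 189.062 + 14.0625 + 39.0625 + 126.562 + 451.562 + 689.062 = 2687.5
h = 1/8 + (26.25)²/2687.5 = 0.125 + 0.256395 = 0.3814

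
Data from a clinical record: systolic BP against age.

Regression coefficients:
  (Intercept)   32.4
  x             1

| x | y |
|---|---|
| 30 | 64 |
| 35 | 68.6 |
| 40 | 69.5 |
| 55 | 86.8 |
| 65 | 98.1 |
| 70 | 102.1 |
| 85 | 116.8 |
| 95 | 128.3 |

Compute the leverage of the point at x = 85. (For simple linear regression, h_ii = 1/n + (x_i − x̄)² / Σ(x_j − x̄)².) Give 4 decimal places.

h = 0.2924

x̄ = (30 + 35 + 40 + 55 + 65 + 70 + 85 + 95)/8 = 59.375
Σ(x − x̄)² = 862.891 + 594.141 + 375.391 + 19.1406 + 31.6406 + 112.891 + 656.641 + 1269.14 = 3921.88
h = 1/8 + (25.625)²/3921.88 = 0.125 + 0.16743 = 0.2924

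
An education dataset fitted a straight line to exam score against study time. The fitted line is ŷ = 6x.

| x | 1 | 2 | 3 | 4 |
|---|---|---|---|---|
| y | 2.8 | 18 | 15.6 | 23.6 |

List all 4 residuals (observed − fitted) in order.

-3.2, 6, -2.4, -0.4

x=1: ŷ = 6·1 = 6; e = 2.8 − 6 = -3.2
x=2: ŷ = 6·2 = 12; e = 18 − 12 = 6
x=3: ŷ = 6·3 = 18; e = 15.6 − 18 = -2.4
x=4: ŷ = 6·4 = 24; e = 23.6 − 24 = -0.4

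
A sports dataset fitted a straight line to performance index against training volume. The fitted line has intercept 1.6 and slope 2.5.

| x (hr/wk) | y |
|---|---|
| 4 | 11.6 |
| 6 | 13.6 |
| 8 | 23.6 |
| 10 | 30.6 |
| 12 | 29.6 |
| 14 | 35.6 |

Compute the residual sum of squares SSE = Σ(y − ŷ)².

x=4: ŷ = 1.6 + 2.5·4 = 11.6; e = 11.6 − 11.6 = 0
x=6: ŷ = 1.6 + 2.5·6 = 16.6; e = 13.6 − 16.6 = -3
x=8: ŷ = 1.6 + 2.5·8 = 21.6; e = 23.6 − 21.6 = 2
x=10: ŷ = 1.6 + 2.5·10 = 26.6; e = 30.6 − 26.6 = 4
x=12: ŷ = 1.6 + 2.5·12 = 31.6; e = 29.6 − 31.6 = -2
x=14: ŷ = 1.6 + 2.5·14 = 36.6; e = 35.6 − 36.6 = -1
SSE = 0 + 9 + 4 + 16 + 4 + 1 = 34

SSE = 34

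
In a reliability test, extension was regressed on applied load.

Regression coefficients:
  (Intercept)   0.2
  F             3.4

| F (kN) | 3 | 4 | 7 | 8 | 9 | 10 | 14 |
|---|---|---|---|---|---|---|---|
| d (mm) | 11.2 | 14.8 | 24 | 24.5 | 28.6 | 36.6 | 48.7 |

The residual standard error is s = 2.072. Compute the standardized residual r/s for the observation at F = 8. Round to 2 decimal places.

ŷ = 0.2 + 3.4·8 = 27.4
r = 24.5 − 27.4 = -2.9
r/s = -2.9 / 2.072 = -1.40

-1.40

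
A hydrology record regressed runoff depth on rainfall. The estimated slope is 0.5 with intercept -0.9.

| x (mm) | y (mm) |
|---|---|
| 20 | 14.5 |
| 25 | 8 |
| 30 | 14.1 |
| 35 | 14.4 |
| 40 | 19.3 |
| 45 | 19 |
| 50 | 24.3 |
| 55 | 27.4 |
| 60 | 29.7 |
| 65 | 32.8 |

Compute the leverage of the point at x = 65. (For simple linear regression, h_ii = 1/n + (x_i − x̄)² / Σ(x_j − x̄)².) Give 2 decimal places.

h = 0.35

x̄ = (20 + 25 + 30 + 35 + 40 + 45 + 50 + 55 + 60 + 65)/10 = 42.5
Σ(x − x̄)² = 506.25 + 306.25 + 156.25 + 56.25 + 6.25 + 6.25 + 56.25 + 156.25 + 306.25 + 506.25 = 2062.5
h = 1/10 + (22.5)²/2062.5 = 0.1 + 0.245455 = 0.35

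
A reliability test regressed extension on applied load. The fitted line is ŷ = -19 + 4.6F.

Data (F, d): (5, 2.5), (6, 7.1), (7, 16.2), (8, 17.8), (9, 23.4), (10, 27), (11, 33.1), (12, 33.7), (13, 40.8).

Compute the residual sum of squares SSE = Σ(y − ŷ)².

F=5: ŷ = -19 + 4.6·5 = 4; e = 2.5 − 4 = -1.5
F=6: ŷ = -19 + 4.6·6 = 8.6; e = 7.1 − 8.6 = -1.5
F=7: ŷ = -19 + 4.6·7 = 13.2; e = 16.2 − 13.2 = 3
F=8: ŷ = -19 + 4.6·8 = 17.8; e = 17.8 − 17.8 = 0
F=9: ŷ = -19 + 4.6·9 = 22.4; e = 23.4 − 22.4 = 1
F=10: ŷ = -19 + 4.6·10 = 27; e = 27 − 27 = 0
F=11: ŷ = -19 + 4.6·11 = 31.6; e = 33.1 − 31.6 = 1.5
F=12: ŷ = -19 + 4.6·12 = 36.2; e = 33.7 − 36.2 = -2.5
F=13: ŷ = -19 + 4.6·13 = 40.8; e = 40.8 − 40.8 = 0
SSE = 2.25 + 2.25 + 9 + 0 + 1 + 0 + 2.25 + 6.25 + 0 = 23

SSE = 23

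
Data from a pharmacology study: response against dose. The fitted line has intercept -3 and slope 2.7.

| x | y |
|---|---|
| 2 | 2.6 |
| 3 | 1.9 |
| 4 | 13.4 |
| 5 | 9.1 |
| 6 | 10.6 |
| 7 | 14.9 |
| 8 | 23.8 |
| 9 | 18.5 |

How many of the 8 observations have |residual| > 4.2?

x=2: ŷ = -3 + 2.7·2 = 2.4; r = 2.6 − 2.4 = 0.2
x=3: ŷ = -3 + 2.7·3 = 5.1; r = 1.9 − 5.1 = -3.2
x=4: ŷ = -3 + 2.7·4 = 7.8; r = 13.4 − 7.8 = 5.6
x=5: ŷ = -3 + 2.7·5 = 10.5; r = 9.1 − 10.5 = -1.4
x=6: ŷ = -3 + 2.7·6 = 13.2; r = 10.6 − 13.2 = -2.6
x=7: ŷ = -3 + 2.7·7 = 15.9; r = 14.9 − 15.9 = -1
x=8: ŷ = -3 + 2.7·8 = 18.6; r = 23.8 − 18.6 = 5.2
x=9: ŷ = -3 + 2.7·9 = 21.3; r = 18.5 − 21.3 = -2.8
|r| > 4.2: x=4 (|r|=5.6), x=8 (|r|=5.2) → 2

2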